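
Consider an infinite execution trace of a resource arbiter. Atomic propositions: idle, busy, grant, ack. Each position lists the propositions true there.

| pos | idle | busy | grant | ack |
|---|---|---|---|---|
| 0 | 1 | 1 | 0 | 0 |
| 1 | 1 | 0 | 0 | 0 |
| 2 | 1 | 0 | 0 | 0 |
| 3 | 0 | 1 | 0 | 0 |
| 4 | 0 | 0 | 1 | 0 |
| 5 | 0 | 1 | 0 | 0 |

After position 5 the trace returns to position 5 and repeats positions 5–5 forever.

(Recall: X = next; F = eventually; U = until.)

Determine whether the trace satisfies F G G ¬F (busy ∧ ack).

G G ¬F (busy ∧ ack) holds at position 0, which is reachable from 0, so F G G ¬F (busy ∧ ack) holds.

Holds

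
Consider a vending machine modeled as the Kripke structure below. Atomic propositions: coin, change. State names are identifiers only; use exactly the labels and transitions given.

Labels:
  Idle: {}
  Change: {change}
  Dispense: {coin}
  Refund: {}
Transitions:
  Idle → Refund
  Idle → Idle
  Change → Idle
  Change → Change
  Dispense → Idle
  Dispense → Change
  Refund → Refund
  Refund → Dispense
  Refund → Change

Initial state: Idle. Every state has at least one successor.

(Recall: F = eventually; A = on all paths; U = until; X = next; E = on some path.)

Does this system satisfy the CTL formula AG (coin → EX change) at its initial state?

Satisfied

States satisfying coin → EX change: {Idle, Change, Dispense, Refund}.
States satisfying AG (coin → EX change): {Idle, Change, Dispense, Refund}.
Every state reachable from Idle satisfies coin → EX change.
Idle ∈ Sat(AG (coin → EX change)).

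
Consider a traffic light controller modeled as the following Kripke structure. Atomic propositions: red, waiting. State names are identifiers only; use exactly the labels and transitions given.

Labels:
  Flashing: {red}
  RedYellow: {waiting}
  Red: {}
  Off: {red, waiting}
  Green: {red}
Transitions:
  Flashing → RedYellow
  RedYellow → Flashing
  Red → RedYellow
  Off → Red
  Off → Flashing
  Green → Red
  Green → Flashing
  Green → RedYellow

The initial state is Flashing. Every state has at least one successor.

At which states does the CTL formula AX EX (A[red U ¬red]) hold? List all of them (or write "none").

{Flashing, RedYellow, Red, Off, Green}

States satisfying EX (A[red U ¬red]): {Flashing, RedYellow, Red, Off, Green}.
States satisfying AX EX (A[red U ¬red]): {Flashing, RedYellow, Red, Off, Green}.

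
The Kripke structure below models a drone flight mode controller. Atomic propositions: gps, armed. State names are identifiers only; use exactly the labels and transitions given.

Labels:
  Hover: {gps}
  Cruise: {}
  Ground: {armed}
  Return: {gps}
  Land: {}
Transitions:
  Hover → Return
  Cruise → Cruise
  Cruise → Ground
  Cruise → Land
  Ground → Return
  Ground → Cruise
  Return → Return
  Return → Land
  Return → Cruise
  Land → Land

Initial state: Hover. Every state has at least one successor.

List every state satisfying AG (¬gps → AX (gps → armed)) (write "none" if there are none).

{Land}

States satisfying ¬gps → AX (gps → armed): {Hover, Cruise, Return, Land}.
States satisfying AG (¬gps → AX (gps → armed)): {Land}.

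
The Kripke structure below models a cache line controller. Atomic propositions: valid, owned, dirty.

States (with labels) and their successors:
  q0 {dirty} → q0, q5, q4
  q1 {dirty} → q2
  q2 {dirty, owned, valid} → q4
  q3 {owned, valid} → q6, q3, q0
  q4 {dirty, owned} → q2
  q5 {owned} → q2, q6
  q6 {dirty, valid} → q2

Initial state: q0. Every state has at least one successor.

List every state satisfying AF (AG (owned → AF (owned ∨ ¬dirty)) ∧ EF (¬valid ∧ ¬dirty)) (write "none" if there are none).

States satisfying AF (AG (owned → AF (owned ∨ ¬dirty)) ∧ EF (¬valid ∧ ¬dirty)): {q0, q3, q5}.

{q0, q3, q5}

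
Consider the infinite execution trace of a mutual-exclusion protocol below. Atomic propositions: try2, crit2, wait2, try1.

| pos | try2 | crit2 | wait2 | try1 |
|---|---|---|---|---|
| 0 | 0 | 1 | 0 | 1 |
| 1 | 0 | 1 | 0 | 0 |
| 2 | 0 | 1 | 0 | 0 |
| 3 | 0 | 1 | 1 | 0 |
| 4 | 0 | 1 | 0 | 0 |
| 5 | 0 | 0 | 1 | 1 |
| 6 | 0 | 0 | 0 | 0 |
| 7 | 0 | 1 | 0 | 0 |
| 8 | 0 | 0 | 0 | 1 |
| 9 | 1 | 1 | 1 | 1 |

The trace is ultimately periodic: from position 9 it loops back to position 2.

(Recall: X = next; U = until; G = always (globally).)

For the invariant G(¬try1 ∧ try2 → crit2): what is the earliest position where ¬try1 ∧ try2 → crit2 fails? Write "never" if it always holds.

¬try1 ∧ try2 → crit2 holds at every position 0..9, and those are all the positions the trace ever visits, so the invariant G(¬try1 ∧ try2 → crit2) is never violated.

never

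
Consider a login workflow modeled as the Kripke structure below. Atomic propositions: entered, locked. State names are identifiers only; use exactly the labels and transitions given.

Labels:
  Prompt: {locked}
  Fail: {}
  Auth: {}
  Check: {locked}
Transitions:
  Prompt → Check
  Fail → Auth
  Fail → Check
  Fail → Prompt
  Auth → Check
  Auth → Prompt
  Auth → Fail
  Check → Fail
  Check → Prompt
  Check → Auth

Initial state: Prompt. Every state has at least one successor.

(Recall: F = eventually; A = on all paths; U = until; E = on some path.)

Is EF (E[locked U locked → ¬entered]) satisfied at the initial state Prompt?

States satisfying E[locked U locked → ¬entered]: {Prompt, Fail, Auth, Check}.
States satisfying EF (E[locked U locked → ¬entered]): {Prompt, Fail, Auth, Check}.
Some path from Prompt reaches a state where E[locked U locked → ¬entered] holds.
Prompt ∈ Sat(EF (E[locked U locked → ¬entered])).

Holds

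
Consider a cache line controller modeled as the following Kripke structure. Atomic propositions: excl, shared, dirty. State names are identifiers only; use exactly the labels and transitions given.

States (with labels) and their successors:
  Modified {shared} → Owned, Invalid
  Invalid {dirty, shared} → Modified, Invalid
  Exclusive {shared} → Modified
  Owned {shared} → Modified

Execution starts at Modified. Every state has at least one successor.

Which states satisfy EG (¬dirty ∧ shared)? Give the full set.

States satisfying ¬dirty ∧ shared: {Modified, Exclusive, Owned}.
States satisfying EG (¬dirty ∧ shared): {Modified, Exclusive, Owned}.

{Modified, Exclusive, Owned}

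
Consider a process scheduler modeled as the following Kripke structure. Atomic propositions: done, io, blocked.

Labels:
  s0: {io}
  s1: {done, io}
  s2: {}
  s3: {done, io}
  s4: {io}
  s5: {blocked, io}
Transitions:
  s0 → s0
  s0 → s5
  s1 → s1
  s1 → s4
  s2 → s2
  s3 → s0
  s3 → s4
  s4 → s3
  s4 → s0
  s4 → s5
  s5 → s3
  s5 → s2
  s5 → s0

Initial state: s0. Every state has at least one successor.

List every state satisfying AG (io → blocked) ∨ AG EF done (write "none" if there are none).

States satisfying io → blocked: {s2, s5}.
States satisfying AG (io → blocked): {s2}.
States satisfying EF done: {s0, s1, s3, s4, s5}.
States satisfying AG EF done: ∅.
States satisfying AG (io → blocked) ∨ AG EF done: {s2}.

{s2}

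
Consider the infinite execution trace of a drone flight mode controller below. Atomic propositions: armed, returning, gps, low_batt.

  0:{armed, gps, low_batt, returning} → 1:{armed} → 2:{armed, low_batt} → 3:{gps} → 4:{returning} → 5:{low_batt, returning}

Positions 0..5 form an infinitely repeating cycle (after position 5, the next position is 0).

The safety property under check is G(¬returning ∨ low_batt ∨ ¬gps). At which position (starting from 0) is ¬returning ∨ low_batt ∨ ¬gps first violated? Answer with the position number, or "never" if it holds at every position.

never

¬returning ∨ low_batt ∨ ¬gps holds at every position 0..5, and those are all the positions the trace ever visits, so the invariant G(¬returning ∨ low_batt ∨ ¬gps) is never violated.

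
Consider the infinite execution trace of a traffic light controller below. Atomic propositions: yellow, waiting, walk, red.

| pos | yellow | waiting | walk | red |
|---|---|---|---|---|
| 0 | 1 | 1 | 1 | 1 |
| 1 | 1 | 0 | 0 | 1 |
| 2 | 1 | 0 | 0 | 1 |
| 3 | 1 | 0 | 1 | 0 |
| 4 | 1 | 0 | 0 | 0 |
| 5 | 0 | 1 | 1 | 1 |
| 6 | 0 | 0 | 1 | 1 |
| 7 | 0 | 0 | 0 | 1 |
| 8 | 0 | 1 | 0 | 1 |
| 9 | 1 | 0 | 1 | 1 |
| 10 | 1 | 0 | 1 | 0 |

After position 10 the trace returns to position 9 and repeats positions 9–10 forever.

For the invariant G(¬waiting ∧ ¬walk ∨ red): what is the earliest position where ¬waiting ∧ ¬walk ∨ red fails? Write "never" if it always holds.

Check ¬waiting ∧ ¬walk ∨ red at each position in order: 0 ✓, 1 ✓, 2 ✓.
At position 3 the labels are {walk, yellow}, so ¬waiting ∧ ¬walk ∨ red is false there. This is the first violation.

3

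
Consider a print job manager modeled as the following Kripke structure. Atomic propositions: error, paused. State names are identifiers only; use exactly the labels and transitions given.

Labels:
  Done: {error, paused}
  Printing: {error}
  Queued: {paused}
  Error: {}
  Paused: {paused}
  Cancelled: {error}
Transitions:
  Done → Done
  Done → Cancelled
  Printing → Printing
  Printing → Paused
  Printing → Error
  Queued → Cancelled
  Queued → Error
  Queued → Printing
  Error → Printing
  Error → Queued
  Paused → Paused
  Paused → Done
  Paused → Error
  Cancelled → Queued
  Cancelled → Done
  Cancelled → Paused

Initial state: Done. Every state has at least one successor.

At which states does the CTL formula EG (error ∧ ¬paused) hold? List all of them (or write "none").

States satisfying error ∧ ¬paused: {Printing, Cancelled}.
States satisfying EG (error ∧ ¬paused): {Printing}.

{Printing}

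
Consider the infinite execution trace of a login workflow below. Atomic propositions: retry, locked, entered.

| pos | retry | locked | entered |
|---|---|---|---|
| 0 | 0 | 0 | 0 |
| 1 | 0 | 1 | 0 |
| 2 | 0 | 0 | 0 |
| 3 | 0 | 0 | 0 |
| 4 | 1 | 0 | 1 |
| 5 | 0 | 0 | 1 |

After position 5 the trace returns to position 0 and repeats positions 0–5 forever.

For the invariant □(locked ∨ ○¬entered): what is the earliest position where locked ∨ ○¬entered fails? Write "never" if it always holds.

Check locked ∨ ○¬entered at each position in order: 0 ✓, 1 ✓, 2 ✓.
At position 3 the labels are {} and the next position 4 has {entered, retry}, so locked ∨ ○¬entered is false there. This is the first violation.

3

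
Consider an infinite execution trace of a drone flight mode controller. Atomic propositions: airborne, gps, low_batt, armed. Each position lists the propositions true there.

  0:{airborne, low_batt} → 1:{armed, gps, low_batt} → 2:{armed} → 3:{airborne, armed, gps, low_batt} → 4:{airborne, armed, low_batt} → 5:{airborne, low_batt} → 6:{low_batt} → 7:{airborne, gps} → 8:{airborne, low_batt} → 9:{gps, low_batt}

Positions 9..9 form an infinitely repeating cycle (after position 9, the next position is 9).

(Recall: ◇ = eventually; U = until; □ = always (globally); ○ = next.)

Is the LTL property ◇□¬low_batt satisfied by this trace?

Does not hold

□¬low_batt is false at every position 0..9, so it never becomes true and ◇□¬low_batt fails.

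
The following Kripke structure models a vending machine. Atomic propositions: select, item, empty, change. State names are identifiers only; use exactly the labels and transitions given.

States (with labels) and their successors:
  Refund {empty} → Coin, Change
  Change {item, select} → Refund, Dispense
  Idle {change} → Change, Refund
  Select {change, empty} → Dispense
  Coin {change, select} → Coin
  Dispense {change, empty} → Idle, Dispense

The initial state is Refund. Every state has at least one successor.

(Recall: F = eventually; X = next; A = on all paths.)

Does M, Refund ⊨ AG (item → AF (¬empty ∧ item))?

States satisfying item → AF (¬empty ∧ item): {Refund, Change, Idle, Select, Coin, Dispense}.
States satisfying AG (item → AF (¬empty ∧ item)): {Refund, Change, Idle, Select, Coin, Dispense}.
Every state reachable from Refund satisfies item → AF (¬empty ∧ item).
Refund ∈ Sat(AG (item → AF (¬empty ∧ item))).

Yes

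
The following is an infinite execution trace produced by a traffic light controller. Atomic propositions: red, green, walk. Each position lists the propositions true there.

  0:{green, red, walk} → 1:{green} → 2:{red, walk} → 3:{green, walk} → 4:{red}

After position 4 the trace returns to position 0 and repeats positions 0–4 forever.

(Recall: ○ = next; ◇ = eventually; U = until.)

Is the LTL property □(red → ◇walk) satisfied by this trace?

red → ◇walk holds at every position 0..4, and those are all positions ever visited, so □(red → ◇walk) holds.
Positions where red holds: 0, 2, 4.
Check ◇walk at each: 0→ok, 2→ok, 4→ok.

Holds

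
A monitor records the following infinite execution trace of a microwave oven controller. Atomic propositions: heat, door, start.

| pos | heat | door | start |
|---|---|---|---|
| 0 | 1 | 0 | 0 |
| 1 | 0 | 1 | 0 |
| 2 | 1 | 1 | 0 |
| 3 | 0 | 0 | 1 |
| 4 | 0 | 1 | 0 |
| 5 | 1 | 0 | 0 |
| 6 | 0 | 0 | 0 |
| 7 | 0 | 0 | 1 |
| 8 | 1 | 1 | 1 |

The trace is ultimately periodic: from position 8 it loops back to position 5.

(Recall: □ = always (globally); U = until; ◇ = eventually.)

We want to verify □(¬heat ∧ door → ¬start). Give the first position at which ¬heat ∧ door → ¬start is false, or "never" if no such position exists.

¬heat ∧ door → ¬start holds at every position 0..8, and those are all the positions the trace ever visits, so the invariant □(¬heat ∧ door → ¬start) is never violated.

never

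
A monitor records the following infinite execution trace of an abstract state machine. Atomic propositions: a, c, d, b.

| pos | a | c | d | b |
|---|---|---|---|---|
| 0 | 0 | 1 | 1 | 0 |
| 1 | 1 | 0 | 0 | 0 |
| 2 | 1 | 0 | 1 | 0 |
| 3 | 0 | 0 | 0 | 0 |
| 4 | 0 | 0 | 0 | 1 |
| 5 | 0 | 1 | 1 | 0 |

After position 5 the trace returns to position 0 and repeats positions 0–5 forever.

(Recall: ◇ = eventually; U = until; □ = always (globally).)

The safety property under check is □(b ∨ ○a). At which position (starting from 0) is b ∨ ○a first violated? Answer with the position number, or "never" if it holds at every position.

Check b ∨ ○a at each position in order: 0 ✓, 1 ✓.
At position 2 the labels are {a, d} and the next position 3 has {}, so b ∨ ○a is false there. This is the first violation.

2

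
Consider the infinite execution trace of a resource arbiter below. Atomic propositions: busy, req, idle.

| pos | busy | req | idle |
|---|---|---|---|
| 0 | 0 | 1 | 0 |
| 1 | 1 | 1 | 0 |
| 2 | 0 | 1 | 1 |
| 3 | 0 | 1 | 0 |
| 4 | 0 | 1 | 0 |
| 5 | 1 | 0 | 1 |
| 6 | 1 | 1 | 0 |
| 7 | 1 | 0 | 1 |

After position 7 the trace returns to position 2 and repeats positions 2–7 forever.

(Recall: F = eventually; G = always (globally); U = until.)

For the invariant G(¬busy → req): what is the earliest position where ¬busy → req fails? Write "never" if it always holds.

never

¬busy → req holds at every position 0..7, and those are all the positions the trace ever visits, so the invariant G(¬busy → req) is never violated.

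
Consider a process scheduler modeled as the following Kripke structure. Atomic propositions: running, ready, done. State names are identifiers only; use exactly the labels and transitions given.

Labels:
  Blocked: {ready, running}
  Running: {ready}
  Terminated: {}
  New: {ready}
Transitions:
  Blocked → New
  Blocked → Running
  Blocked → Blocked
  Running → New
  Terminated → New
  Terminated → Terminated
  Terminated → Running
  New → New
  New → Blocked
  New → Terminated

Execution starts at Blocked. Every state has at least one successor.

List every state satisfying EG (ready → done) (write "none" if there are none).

{Terminated}

States satisfying ready → done: {Terminated}.
States satisfying EG (ready → done): {Terminated}.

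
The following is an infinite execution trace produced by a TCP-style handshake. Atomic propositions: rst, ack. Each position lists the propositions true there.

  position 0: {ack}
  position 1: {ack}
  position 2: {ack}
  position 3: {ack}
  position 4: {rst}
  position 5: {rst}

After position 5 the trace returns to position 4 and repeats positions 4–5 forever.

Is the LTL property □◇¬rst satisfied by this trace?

Violated

◇¬rst must hold at every position from 0 onward. It fails at position 4, so □◇¬rst is false.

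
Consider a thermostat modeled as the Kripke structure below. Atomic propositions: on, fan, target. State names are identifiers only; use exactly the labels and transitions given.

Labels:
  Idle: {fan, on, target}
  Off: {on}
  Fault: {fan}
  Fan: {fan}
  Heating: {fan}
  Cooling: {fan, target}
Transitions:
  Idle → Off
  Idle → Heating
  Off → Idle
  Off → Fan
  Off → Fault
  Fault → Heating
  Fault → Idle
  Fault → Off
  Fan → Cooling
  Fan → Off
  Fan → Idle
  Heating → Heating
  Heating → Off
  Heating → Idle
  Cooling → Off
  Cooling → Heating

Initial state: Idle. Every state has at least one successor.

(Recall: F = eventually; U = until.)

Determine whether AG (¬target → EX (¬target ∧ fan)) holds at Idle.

No

States satisfying ¬target → EX (¬target ∧ fan): {Idle, Off, Fault, Heating, Cooling}.
States satisfying AG (¬target → EX (¬target ∧ fan)): ∅.
Fan is reachable from Idle and violates ¬target → EX (¬target ∧ fan), so AG fails at Idle.
Idle ∉ Sat(AG (¬target → EX (¬target ∧ fan))).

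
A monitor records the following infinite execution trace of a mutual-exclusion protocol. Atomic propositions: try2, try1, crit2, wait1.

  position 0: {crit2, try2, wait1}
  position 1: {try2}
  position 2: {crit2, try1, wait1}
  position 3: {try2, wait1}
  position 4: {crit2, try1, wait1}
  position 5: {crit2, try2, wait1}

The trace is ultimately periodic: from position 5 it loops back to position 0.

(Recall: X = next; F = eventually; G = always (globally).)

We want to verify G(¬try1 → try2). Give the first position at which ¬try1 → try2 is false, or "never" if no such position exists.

¬try1 → try2 holds at every position 0..5, and those are all the positions the trace ever visits, so the invariant G(¬try1 → try2) is never violated.

never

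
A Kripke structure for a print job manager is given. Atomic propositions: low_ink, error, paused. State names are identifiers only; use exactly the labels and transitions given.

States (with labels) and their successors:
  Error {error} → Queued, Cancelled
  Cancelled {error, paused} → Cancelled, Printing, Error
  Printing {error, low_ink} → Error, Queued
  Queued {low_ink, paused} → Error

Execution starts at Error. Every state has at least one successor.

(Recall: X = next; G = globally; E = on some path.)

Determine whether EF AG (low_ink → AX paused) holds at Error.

Violated

States satisfying AG (low_ink → AX paused): ∅.
States satisfying EF AG (low_ink → AX paused): ∅.
No suitable path/successor from Error witnesses the formula.
Error ∉ Sat(EF AG (low_ink → AX paused)).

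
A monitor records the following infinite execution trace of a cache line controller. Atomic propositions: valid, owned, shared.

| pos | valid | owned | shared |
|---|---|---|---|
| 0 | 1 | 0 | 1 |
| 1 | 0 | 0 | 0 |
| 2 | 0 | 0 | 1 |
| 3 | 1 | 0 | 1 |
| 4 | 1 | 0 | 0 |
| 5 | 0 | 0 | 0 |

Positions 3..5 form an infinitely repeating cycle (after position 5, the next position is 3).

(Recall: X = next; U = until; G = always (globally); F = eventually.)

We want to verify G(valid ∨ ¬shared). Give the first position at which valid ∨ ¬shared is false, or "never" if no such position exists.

Check valid ∨ ¬shared at each position in order: 0 ✓, 1 ✓.
At position 2 the labels are {shared}, so valid ∨ ¬shared is false there. This is the first violation.

2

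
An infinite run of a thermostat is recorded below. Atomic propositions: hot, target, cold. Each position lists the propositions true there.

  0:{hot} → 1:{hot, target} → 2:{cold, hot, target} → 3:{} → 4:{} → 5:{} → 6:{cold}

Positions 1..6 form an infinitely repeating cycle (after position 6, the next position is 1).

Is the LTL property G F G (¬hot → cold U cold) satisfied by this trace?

F G (¬hot → cold U cold) must hold at every position from 0 onward. It fails at position 0, so G F G (¬hot → cold U cold) is false.

No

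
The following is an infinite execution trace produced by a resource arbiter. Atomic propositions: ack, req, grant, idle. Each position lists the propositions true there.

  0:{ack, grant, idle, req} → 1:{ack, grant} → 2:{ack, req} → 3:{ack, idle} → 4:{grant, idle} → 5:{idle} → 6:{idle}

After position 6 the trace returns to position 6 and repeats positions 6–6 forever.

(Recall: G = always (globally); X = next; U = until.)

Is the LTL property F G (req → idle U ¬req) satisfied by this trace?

G (req → idle U ¬req) holds at position 3, which is reachable from 0, so F G (req → idle U ¬req) holds.

Holds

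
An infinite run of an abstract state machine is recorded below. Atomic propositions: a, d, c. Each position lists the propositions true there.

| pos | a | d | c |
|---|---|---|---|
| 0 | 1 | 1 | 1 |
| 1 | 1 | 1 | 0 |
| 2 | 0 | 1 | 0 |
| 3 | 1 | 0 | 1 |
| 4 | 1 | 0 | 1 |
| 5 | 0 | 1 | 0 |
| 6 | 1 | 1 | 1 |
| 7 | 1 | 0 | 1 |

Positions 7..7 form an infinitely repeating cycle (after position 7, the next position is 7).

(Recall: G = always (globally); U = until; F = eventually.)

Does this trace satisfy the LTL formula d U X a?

Yes

Walking from position 0: X a first holds at position 0, and d holds at every earlier position along the way, so d U X a holds.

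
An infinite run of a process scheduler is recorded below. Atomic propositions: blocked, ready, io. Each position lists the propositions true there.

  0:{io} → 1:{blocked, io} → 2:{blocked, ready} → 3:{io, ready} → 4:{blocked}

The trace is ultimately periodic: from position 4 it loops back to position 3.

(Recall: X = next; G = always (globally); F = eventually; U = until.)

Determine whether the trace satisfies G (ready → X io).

ready → X io must hold at every position from 0 onward. It fails at position 3, so G (ready → X io) is false.
Positions where ready holds: 2, 3.
Check X io at each: 2→ok, 3→fails.

No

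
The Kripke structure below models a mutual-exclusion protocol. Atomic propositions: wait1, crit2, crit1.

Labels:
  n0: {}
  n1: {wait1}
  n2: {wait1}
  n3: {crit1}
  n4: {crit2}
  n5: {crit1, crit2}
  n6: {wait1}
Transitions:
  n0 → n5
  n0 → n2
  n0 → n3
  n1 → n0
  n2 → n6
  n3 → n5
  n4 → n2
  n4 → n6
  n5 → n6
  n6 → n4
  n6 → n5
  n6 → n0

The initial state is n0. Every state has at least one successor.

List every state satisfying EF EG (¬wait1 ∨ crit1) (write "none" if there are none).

States satisfying EG (¬wait1 ∨ crit1): ∅.
States satisfying EF EG (¬wait1 ∨ crit1): ∅.

none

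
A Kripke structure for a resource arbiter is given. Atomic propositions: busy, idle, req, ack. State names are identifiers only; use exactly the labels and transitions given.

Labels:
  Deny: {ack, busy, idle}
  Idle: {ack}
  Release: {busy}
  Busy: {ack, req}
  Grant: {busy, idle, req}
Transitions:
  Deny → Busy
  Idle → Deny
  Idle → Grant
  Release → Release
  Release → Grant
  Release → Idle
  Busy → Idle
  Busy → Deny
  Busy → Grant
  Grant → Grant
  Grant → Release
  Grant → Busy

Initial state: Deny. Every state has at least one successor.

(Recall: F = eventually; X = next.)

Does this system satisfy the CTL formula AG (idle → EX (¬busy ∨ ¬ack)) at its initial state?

States satisfying idle → EX (¬busy ∨ ¬ack): {Deny, Idle, Release, Busy, Grant}.
States satisfying AG (idle → EX (¬busy ∨ ¬ack)): {Deny, Idle, Release, Busy, Grant}.
Every state reachable from Deny satisfies idle → EX (¬busy ∨ ¬ack).
Deny ∈ Sat(AG (idle → EX (¬busy ∨ ¬ack))).

Holds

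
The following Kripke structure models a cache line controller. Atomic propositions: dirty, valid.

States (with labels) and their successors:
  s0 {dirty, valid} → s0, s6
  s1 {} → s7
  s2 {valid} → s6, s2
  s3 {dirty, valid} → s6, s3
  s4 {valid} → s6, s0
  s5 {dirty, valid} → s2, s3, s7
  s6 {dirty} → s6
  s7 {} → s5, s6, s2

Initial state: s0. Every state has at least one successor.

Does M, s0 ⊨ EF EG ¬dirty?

States satisfying EG ¬dirty: {s1, s2, s7}.
States satisfying EF EG ¬dirty: {s1, s2, s5, s7}.
No suitable path/successor from s0 witnesses the formula.
s0 ∉ Sat(EF EG ¬dirty).

Does not hold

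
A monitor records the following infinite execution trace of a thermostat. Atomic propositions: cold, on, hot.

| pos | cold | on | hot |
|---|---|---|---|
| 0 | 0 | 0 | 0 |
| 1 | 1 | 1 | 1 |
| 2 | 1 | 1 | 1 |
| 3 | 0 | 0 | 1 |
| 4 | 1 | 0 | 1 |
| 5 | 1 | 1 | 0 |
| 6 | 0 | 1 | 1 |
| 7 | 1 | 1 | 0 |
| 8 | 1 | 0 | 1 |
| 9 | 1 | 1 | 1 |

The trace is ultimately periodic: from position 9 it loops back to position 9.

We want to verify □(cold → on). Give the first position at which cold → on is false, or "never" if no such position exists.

4

Check cold → on at each position in order: 0 ✓, 1 ✓, 2 ✓, 3 ✓.
At position 4 the labels are {cold, hot}, so cold → on is false there. This is the first violation.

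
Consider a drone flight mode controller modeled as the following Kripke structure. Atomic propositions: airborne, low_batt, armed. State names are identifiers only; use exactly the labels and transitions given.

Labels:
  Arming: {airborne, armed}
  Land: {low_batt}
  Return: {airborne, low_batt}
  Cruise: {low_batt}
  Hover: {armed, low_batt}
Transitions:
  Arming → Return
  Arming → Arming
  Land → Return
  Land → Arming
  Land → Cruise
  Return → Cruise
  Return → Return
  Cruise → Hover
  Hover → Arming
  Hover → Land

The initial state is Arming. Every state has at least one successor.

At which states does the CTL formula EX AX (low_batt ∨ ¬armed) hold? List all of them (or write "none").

{Arming, Land, Return}

States satisfying AX (low_batt ∨ ¬armed): {Return, Cruise}.
States satisfying EX AX (low_batt ∨ ¬armed): {Arming, Land, Return}.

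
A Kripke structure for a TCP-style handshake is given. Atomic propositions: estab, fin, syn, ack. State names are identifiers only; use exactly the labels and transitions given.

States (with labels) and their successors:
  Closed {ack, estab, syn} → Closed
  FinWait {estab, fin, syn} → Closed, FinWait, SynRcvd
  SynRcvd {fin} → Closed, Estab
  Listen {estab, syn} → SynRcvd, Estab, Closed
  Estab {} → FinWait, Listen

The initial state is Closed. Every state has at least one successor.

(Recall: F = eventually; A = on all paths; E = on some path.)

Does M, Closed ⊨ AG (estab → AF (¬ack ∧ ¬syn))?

States satisfying estab → AF (¬ack ∧ ¬syn): {SynRcvd, Estab}.
States satisfying AG (estab → AF (¬ack ∧ ¬syn)): ∅.
Closed is reachable from Closed and violates estab → AF (¬ack ∧ ¬syn), so AG fails at Closed.
Closed ∉ Sat(AG (estab → AF (¬ack ∧ ¬syn))).

No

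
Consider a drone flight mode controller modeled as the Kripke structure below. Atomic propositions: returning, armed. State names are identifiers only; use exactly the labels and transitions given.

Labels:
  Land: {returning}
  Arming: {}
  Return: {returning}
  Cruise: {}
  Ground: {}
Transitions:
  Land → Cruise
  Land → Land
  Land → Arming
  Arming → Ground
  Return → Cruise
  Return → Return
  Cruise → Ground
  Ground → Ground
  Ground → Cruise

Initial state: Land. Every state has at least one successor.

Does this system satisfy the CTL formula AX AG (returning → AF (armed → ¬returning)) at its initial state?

States satisfying AG (returning → AF (armed → ¬returning)): {Land, Arming, Return, Cruise, Ground}.
States satisfying AX AG (returning → AF (armed → ¬returning)): {Land, Arming, Return, Cruise, Ground}.
Land ∈ Sat(AX AG (returning → AF (armed → ¬returning))).

Yes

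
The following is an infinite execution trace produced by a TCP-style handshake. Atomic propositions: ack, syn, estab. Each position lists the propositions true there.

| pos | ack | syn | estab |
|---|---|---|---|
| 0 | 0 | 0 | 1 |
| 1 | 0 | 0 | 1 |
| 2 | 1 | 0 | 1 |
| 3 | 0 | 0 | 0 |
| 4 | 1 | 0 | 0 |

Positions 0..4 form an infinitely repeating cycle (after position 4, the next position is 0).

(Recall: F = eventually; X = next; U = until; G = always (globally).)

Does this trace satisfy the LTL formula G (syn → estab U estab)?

Satisfied

syn → estab U estab holds at every position 0..4, and those are all positions ever visited, so G (syn → estab U estab) holds.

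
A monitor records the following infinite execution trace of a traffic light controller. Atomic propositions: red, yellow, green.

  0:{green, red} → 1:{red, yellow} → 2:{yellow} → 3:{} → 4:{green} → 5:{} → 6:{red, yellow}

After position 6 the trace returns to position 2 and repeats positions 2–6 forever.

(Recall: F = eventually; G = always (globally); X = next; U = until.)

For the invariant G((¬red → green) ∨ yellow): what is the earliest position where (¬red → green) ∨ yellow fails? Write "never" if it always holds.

Check (¬red → green) ∨ yellow at each position in order: 0 ✓, 1 ✓, 2 ✓.
At position 3 the labels are {}, so (¬red → green) ∨ yellow is false there. This is the first violation.

3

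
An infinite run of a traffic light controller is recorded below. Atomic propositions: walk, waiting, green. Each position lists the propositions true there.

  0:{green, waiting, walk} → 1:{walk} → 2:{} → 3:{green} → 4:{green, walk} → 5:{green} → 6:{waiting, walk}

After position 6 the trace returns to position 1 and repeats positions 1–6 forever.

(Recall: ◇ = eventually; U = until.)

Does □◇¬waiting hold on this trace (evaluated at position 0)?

◇¬waiting holds at every position 0..6, and those are all positions ever visited, so □◇¬waiting holds.

Satisfied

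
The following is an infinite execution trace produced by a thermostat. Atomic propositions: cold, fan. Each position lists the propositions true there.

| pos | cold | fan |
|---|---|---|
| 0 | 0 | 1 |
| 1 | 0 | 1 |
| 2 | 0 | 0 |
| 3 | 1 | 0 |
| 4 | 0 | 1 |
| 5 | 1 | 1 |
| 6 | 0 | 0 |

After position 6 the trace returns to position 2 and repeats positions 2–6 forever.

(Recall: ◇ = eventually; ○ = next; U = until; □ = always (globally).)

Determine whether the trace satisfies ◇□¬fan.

□¬fan is false at every position 0..6, so it never becomes true and ◇□¬fan fails.

No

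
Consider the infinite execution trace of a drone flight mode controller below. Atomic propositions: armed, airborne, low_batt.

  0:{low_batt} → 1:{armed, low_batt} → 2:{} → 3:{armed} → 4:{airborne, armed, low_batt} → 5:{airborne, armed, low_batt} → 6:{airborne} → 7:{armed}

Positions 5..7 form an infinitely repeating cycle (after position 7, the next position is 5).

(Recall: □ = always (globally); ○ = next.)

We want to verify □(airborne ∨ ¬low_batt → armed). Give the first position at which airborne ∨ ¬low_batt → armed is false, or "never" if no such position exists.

2

Check airborne ∨ ¬low_batt → armed at each position in order: 0 ✓, 1 ✓.
At position 2 the labels are {}, so airborne ∨ ¬low_batt → armed is false there. This is the first violation.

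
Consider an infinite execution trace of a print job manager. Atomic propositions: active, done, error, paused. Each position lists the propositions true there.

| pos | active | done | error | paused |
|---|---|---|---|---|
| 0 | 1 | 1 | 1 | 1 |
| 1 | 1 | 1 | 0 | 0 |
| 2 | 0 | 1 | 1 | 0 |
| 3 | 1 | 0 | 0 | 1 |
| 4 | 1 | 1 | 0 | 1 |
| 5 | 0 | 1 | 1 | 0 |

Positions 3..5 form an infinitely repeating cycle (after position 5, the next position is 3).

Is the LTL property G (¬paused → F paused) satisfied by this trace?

Yes

¬paused → F paused holds at every position 0..5, and those are all positions ever visited, so G (¬paused → F paused) holds.
Positions where ¬paused holds: 1, 2, 5.
Check F paused at each: 1→ok, 2→ok, 5→ok.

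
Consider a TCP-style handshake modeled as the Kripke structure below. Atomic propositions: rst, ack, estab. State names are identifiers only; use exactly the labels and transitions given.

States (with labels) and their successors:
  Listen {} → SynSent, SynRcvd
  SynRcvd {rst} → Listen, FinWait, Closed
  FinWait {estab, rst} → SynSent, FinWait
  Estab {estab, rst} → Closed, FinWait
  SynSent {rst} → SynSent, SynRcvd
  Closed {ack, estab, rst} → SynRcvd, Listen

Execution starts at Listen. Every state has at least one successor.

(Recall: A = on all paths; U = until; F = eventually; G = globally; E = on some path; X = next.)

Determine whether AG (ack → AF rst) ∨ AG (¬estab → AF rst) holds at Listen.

States satisfying ack → AF rst: {Listen, SynRcvd, FinWait, Estab, SynSent, Closed}.
States satisfying AG (ack → AF rst): {Listen, SynRcvd, FinWait, Estab, SynSent, Closed}.
States satisfying ¬estab → AF rst: {Listen, SynRcvd, FinWait, Estab, SynSent, Closed}.
States satisfying AG (¬estab → AF rst): {Listen, SynRcvd, FinWait, Estab, SynSent, Closed}.
States satisfying AG (ack → AF rst) ∨ AG (¬estab → AF rst): {Listen, SynRcvd, FinWait, Estab, SynSent, Closed}.
Listen ∈ Sat(AG (ack → AF rst) ∨ AG (¬estab → AF rst)).

Yes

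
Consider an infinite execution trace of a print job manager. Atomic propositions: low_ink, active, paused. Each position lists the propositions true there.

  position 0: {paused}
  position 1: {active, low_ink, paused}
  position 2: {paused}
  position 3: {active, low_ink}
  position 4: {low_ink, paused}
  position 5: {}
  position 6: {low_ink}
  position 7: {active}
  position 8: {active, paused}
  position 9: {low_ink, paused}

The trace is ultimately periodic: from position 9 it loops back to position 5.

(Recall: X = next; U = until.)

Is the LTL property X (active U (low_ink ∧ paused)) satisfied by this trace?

The position after 0 is 1; active U (low_ink ∧ paused) is true there.

Yes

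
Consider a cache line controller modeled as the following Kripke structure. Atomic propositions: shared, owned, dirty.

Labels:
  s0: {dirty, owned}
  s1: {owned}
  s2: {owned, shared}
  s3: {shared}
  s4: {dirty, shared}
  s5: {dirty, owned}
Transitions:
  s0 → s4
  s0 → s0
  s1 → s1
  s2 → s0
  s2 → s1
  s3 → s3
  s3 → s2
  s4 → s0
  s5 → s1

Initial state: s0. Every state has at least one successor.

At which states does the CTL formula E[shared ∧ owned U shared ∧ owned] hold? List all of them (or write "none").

States satisfying shared ∧ owned: {s2}.
States satisfying E[shared ∧ owned U shared ∧ owned]: {s2}.

{s2}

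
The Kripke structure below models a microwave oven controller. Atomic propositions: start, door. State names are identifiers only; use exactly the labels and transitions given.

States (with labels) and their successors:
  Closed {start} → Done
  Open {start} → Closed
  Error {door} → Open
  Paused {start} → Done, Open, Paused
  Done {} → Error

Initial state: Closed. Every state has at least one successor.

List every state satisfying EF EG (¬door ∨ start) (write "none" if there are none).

States satisfying EG (¬door ∨ start): {Paused}.
States satisfying EF EG (¬door ∨ start): {Paused}.

{Paused}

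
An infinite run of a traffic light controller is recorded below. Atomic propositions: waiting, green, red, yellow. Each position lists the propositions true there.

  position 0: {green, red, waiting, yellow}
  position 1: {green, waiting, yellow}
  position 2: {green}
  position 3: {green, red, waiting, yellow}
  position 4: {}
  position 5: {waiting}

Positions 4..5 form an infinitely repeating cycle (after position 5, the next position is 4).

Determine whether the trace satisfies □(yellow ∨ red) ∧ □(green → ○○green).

yellow ∨ red must hold at every position from 0 onward. It fails at position 2, so □(yellow ∨ red) is false.
green → ○○green must hold at every position from 0 onward. It fails at position 2, so □(green → ○○green) is false.
Positions where green holds: 0, 1, 2, 3.
Check ○○green at each: 0→ok, 1→ok, 2→fails, 3→fails.
At position 0: □(yellow ∨ red) is false; □(green → ○○green) is false; so □(yellow ∨ red) ∧ □(green → ○○green) is false.

Does not hold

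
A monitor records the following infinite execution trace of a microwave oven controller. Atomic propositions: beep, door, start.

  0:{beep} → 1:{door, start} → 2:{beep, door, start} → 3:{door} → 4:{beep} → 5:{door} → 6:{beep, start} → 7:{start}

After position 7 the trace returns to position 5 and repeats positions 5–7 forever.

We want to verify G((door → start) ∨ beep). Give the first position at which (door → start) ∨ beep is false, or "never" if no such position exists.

3

Check (door → start) ∨ beep at each position in order: 0 ✓, 1 ✓, 2 ✓.
At position 3 the labels are {door}, so (door → start) ∨ beep is false there. This is the first violation.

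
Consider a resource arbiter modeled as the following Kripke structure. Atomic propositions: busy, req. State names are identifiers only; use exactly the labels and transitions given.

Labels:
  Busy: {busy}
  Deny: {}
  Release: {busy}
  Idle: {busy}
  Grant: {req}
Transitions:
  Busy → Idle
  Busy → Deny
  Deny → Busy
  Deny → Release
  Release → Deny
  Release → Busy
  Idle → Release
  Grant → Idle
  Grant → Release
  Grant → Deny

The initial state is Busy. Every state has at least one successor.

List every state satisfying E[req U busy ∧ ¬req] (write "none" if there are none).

{Busy, Release, Idle, Grant}

States satisfying req: {Grant}.
States satisfying busy ∧ ¬req: {Busy, Release, Idle}.
States satisfying E[req U busy ∧ ¬req]: {Busy, Release, Idle, Grant}.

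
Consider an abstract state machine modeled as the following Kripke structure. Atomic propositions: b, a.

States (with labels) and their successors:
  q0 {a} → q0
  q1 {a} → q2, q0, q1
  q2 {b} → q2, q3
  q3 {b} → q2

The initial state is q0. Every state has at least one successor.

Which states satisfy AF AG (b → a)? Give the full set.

States satisfying AG (b → a): {q0}.
States satisfying AF AG (b → a): {q0}.

{q0}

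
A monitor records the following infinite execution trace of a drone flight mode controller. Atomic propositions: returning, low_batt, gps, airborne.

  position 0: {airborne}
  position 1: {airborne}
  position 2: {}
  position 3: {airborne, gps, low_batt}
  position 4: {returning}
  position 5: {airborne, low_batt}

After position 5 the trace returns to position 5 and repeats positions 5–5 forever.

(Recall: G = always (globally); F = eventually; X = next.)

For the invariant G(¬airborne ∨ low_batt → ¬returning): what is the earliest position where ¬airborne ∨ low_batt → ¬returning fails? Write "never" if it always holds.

Check ¬airborne ∨ low_batt → ¬returning at each position in order: 0 ✓, 1 ✓, 2 ✓, 3 ✓.
At position 4 the labels are {returning}, so ¬airborne ∨ low_batt → ¬returning is false there. This is the first violation.

4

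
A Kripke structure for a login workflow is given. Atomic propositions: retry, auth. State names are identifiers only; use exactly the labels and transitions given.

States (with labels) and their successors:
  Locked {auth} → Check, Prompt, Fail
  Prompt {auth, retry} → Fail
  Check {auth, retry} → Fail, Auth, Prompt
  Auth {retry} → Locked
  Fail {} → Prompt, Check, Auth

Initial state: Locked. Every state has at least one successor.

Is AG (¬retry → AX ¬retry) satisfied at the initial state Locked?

Does not hold

States satisfying ¬retry → AX ¬retry: {Prompt, Check, Auth}.
States satisfying AG (¬retry → AX ¬retry): ∅.
Fail is reachable from Locked and violates ¬retry → AX ¬retry, so AG fails at Locked.
Locked ∉ Sat(AG (¬retry → AX ¬retry)).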